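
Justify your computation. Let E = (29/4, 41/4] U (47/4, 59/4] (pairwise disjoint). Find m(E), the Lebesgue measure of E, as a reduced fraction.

For pairwise disjoint intervals, m(union_i I_i) = sum_i m(I_i),
and m is invariant under swapping open/closed endpoints (single points have measure 0).
So m(E) = sum_i (b_i - a_i).
  I_1 has length 41/4 - 29/4 = 3.
  I_2 has length 59/4 - 47/4 = 3.
Summing:
  m(E) = 3 + 3 = 6.

6


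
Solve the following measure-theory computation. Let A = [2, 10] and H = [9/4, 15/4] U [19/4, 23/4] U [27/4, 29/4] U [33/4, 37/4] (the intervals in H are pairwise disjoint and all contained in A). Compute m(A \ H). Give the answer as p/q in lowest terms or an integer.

The ambient interval has length m(A) = 10 - 2 = 8.
Since the holes are disjoint and sit inside A, by finite additivity
  m(H) = sum_i (b_i - a_i), and m(A \ H) = m(A) - m(H).
Computing the hole measures:
  m(H_1) = 15/4 - 9/4 = 3/2.
  m(H_2) = 23/4 - 19/4 = 1.
  m(H_3) = 29/4 - 27/4 = 1/2.
  m(H_4) = 37/4 - 33/4 = 1.
Summed: m(H) = 3/2 + 1 + 1/2 + 1 = 4.
So m(A \ H) = 8 - 4 = 4.

4


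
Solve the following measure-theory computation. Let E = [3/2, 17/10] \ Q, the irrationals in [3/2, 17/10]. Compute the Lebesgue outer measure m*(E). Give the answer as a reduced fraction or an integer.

The interval I = [3/2, 17/10] has m(I) = 17/10 - 3/2 = 1/5 (endpoints are measure-zero, so open/closed/half-open agree). Write I = (I cap Q) u (I \ Q). The rationals in I are countable, so m*(I cap Q) = 0 (cover each rational by intervals whose total length is arbitrarily small). By countable subadditivity m*(I) <= m*(I cap Q) + m*(I \ Q), hence m*(I \ Q) >= m(I) = 1/5. The reverse inequality m*(I \ Q) <= m*(I) = 1/5 is trivial since (I \ Q) is a subset of I. Therefore m*(I \ Q) = 1/5.

1/5


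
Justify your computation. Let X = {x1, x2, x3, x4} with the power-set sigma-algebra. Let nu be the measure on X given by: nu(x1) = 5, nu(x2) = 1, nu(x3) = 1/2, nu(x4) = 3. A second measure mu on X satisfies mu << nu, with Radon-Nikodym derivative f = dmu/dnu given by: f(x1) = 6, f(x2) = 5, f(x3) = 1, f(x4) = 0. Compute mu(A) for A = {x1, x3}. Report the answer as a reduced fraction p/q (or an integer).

By the defining property of the Radon-Nikodym derivative, for every measurable set A,
  mu(A) = integral_A f dnu.
Since nu is a discrete measure concentrated on the atoms of X, the integral over A reduces to the sum
  mu(A) = sum_{x in A} f(x) * nu({x}).
Computing each term:
  x1: f(x1) * nu(x1) = 6 * 5 = 30.
  x3: f(x3) * nu(x3) = 1 * 1/2 = 1/2.
Summing: mu(A) = 30 + 1/2 = 61/2.

61/2


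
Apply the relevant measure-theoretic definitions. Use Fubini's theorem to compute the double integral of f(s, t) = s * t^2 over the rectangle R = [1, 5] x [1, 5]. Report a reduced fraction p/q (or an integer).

f(s, t) is a tensor product of a function of s and a function of t, and both factors are bounded continuous (hence Lebesgue integrable) on the rectangle, so Fubini's theorem applies:
  integral_R f d(m x m) = (integral_a1^b1 s ds) * (integral_a2^b2 t^2 dt).
Inner integral in s: integral_{1}^{5} s ds = (5^2 - 1^2)/2
  = 12.
Inner integral in t: integral_{1}^{5} t^2 dt = (5^3 - 1^3)/3
  = 124/3.
Product: (12) * (124/3) = 496.

496


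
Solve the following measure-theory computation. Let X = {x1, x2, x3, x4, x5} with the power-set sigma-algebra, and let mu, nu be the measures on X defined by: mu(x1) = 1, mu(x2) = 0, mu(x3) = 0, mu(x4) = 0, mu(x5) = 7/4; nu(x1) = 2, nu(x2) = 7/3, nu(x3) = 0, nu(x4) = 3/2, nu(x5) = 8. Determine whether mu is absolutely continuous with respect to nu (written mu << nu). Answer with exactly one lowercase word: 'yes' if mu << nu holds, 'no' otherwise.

mu << nu means: every nu-null measurable set is also mu-null; equivalently, for every atom x, if nu({x}) = 0 then mu({x}) = 0.
Checking each atom:
  x1: nu = 2 > 0 -> no constraint.
  x2: nu = 7/3 > 0 -> no constraint.
  x3: nu = 0, mu = 0 -> consistent with mu << nu.
  x4: nu = 3/2 > 0 -> no constraint.
  x5: nu = 8 > 0 -> no constraint.
No atom violates the condition. Therefore mu << nu.

yes


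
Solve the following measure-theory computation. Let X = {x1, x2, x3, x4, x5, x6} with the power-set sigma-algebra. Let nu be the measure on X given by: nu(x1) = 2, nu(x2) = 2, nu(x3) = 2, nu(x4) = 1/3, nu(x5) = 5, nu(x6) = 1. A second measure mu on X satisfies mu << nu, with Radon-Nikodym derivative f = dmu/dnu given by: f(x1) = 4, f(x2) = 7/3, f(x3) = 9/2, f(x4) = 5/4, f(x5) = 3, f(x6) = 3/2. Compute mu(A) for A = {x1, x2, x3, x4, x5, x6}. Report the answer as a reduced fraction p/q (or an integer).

By the defining property of the Radon-Nikodym derivative, for every measurable set A,
  mu(A) = integral_A f dnu.
Since nu is a discrete measure concentrated on the atoms of X, the integral over A reduces to the sum
  mu(A) = sum_{x in A} f(x) * nu({x}).
Computing each term:
  x1: f(x1) * nu(x1) = 4 * 2 = 8.
  x2: f(x2) * nu(x2) = 7/3 * 2 = 14/3.
  x3: f(x3) * nu(x3) = 9/2 * 2 = 9.
  x4: f(x4) * nu(x4) = 5/4 * 1/3 = 5/12.
  x5: f(x5) * nu(x5) = 3 * 5 = 15.
  x6: f(x6) * nu(x6) = 3/2 * 1 = 3/2.
Summing: mu(A) = 8 + 14/3 + 9 + 5/12 + 15 + 3/2 = 463/12.

463/12


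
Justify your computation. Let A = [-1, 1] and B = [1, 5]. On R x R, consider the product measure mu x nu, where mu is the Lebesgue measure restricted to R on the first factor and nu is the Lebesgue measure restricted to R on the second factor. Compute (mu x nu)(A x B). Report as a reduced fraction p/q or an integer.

For a measurable rectangle A x B, the product measure satisfies
  (mu x nu)(A x B) = mu(A) * nu(B).
  mu(A) = 2.
  nu(B) = 4.
  (mu x nu)(A x B) = 2 * 4 = 8.

8


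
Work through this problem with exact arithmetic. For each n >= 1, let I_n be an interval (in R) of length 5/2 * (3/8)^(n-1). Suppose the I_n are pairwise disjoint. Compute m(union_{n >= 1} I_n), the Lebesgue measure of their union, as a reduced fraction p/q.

By countable additivity of the Lebesgue measure on pairwise disjoint measurable sets,
  m(union_{n >= 1} I_n) = sum_{n >= 1} m(I_n) = sum_{n >= 1} a * r^(n-1),
  with a = 5/2 and r = 3/8.
Since 0 < r = 3/8 < 1, the geometric series converges:
  sum_{n >= 1} a * r^(n-1) = a / (1 - r).
  = 5/2 / (1 - 3/8)
  = 5/2 / (5/8)
  = 4.

4


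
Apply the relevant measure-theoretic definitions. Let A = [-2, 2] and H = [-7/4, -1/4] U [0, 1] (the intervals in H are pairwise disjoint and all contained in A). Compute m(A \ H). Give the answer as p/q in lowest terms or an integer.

The ambient interval has length m(A) = 2 - (-2) = 4.
Since the holes are disjoint and sit inside A, by finite additivity
  m(H) = sum_i (b_i - a_i), and m(A \ H) = m(A) - m(H).
Computing the hole measures:
  m(H_1) = -1/4 - (-7/4) = 3/2.
  m(H_2) = 1 - 0 = 1.
Summed: m(H) = 3/2 + 1 = 5/2.
So m(A \ H) = 4 - 5/2 = 3/2.

3/2


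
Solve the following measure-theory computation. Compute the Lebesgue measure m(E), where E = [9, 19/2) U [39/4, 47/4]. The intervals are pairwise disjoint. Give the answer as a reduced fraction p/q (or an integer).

For pairwise disjoint intervals, m(union_i I_i) = sum_i m(I_i),
and m is invariant under swapping open/closed endpoints (single points have measure 0).
So m(E) = sum_i (b_i - a_i).
  I_1 has length 19/2 - 9 = 1/2.
  I_2 has length 47/4 - 39/4 = 2.
Summing:
  m(E) = 1/2 + 2 = 5/2.

5/2


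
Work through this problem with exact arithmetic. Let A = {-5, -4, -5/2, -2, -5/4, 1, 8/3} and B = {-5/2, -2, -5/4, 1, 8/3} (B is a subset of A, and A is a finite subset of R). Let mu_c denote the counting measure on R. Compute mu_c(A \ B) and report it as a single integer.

Counting measure assigns mu_c(E) = |E| (number of elements) when E is finite. For B subset A, A \ B is the set of elements of A not in B, so |A \ B| = |A| - |B|.
|A| = 7, |B| = 5, so mu_c(A \ B) = 7 - 5 = 2.

2


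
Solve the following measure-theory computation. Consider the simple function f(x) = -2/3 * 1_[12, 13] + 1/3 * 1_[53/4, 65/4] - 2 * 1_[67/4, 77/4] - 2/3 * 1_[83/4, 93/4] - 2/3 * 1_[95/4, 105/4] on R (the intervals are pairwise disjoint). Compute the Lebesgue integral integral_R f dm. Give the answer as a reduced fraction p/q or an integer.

For a simple function f = sum_i c_i * 1_{A_i} with disjoint A_i,
  integral f dm = sum_i c_i * m(A_i).
Lengths of the A_i:
  m(A_1) = 13 - 12 = 1.
  m(A_2) = 65/4 - 53/4 = 3.
  m(A_3) = 77/4 - 67/4 = 5/2.
  m(A_4) = 93/4 - 83/4 = 5/2.
  m(A_5) = 105/4 - 95/4 = 5/2.
Contributions c_i * m(A_i):
  (-2/3) * (1) = -2/3.
  (1/3) * (3) = 1.
  (-2) * (5/2) = -5.
  (-2/3) * (5/2) = -5/3.
  (-2/3) * (5/2) = -5/3.
Total: -2/3 + 1 - 5 - 5/3 - 5/3 = -8.

-8


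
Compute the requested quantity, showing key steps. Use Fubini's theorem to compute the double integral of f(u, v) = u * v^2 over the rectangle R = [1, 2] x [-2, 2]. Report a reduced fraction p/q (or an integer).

f(u, v) is a tensor product of a function of u and a function of v, and both factors are bounded continuous (hence Lebesgue integrable) on the rectangle, so Fubini's theorem applies:
  integral_R f d(m x m) = (integral_a1^b1 u du) * (integral_a2^b2 v^2 dv).
Inner integral in u: integral_{1}^{2} u du = (2^2 - 1^2)/2
  = 3/2.
Inner integral in v: integral_{-2}^{2} v^2 dv = (2^3 - (-2)^3)/3
  = 16/3.
Product: (3/2) * (16/3) = 8.

8


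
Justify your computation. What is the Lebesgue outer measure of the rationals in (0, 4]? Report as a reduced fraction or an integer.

The set Q cap (0, 4] is countable (a subset of the countable set Q). Lebesgue outer measure of any countable set is 0: each singleton {q} has m*({q}) = 0, and by countable subadditivity m*(union_k {q_k}) <= sum_k m*({q_k}) = sum_k 0 = 0. The reverse inequality m*(E) >= 0 is automatic. So m*(Q cap (0, 4]) = 0.

0


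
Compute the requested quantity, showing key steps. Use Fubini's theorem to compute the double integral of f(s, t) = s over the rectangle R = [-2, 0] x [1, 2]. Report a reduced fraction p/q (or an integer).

f(s, t) is a tensor product of a function of s and a function of t, and both factors are bounded continuous (hence Lebesgue integrable) on the rectangle, so Fubini's theorem applies:
  integral_R f d(m x m) = (integral_a1^b1 s ds) * (integral_a2^b2 1 dt).
Inner integral in s: integral_{-2}^{0} s ds = (0^2 - (-2)^2)/2
  = -2.
Inner integral in t: integral_{1}^{2} 1 dt = (2^1 - 1^1)/1
  = 1.
Product: (-2) * (1) = -2.

-2


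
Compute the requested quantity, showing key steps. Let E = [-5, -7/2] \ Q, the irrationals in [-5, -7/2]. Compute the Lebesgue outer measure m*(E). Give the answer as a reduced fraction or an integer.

The interval I = [-5, -7/2] has m(I) = -7/2 - (-5) = 3/2 (endpoints are measure-zero, so open/closed/half-open agree). Write I = (I cap Q) u (I \ Q). The rationals in I are countable, so m*(I cap Q) = 0 (cover each rational by intervals whose total length is arbitrarily small). By countable subadditivity m*(I) <= m*(I cap Q) + m*(I \ Q), hence m*(I \ Q) >= m(I) = 3/2. The reverse inequality m*(I \ Q) <= m*(I) = 3/2 is trivial since (I \ Q) is a subset of I. Therefore m*(I \ Q) = 3/2.

3/2


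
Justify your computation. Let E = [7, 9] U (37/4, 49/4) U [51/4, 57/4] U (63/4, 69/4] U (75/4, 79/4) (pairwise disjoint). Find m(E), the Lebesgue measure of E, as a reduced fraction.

For pairwise disjoint intervals, m(union_i I_i) = sum_i m(I_i),
and m is invariant under swapping open/closed endpoints (single points have measure 0).
So m(E) = sum_i (b_i - a_i).
  I_1 has length 9 - 7 = 2.
  I_2 has length 49/4 - 37/4 = 3.
  I_3 has length 57/4 - 51/4 = 3/2.
  I_4 has length 69/4 - 63/4 = 3/2.
  I_5 has length 79/4 - 75/4 = 1.
Summing:
  m(E) = 2 + 3 + 3/2 + 3/2 + 1 = 9.

9


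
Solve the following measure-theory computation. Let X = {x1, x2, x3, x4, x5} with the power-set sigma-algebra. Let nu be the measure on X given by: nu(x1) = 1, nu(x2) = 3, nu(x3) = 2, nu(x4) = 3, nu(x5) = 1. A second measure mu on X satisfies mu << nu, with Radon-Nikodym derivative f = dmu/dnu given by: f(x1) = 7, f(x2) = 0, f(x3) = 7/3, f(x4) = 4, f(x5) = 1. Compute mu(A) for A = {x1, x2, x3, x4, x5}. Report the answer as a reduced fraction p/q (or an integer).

By the defining property of the Radon-Nikodym derivative, for every measurable set A,
  mu(A) = integral_A f dnu.
Since nu is a discrete measure concentrated on the atoms of X, the integral over A reduces to the sum
  mu(A) = sum_{x in A} f(x) * nu({x}).
Computing each term:
  x1: f(x1) * nu(x1) = 7 * 1 = 7.
  x2: f(x2) * nu(x2) = 0 * 3 = 0.
  x3: f(x3) * nu(x3) = 7/3 * 2 = 14/3.
  x4: f(x4) * nu(x4) = 4 * 3 = 12.
  x5: f(x5) * nu(x5) = 1 * 1 = 1.
Summing: mu(A) = 7 + 0 + 14/3 + 12 + 1 = 74/3.

74/3


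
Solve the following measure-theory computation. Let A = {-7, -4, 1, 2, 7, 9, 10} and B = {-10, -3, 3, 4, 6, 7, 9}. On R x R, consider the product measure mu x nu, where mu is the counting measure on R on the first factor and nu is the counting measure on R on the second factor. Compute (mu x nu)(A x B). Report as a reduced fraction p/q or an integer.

For a measurable rectangle A x B, the product measure satisfies
  (mu x nu)(A x B) = mu(A) * nu(B).
  mu(A) = 7.
  nu(B) = 7.
  (mu x nu)(A x B) = 7 * 7 = 49.

49


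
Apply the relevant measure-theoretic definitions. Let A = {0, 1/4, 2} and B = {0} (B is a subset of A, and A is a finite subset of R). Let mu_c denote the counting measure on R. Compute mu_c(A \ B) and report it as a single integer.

Counting measure assigns mu_c(E) = |E| (number of elements) when E is finite. For B subset A, A \ B is the set of elements of A not in B, so |A \ B| = |A| - |B|.
|A| = 3, |B| = 1, so mu_c(A \ B) = 3 - 1 = 2.

2


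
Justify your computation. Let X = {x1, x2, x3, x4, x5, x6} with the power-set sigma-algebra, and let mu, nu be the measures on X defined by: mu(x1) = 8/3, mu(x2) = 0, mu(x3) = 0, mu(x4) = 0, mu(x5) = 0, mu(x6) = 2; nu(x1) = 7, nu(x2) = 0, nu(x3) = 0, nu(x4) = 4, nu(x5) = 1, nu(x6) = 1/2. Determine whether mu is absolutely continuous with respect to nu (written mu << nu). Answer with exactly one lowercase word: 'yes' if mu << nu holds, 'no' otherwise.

mu << nu means: every nu-null measurable set is also mu-null; equivalently, for every atom x, if nu({x}) = 0 then mu({x}) = 0.
Checking each atom:
  x1: nu = 7 > 0 -> no constraint.
  x2: nu = 0, mu = 0 -> consistent with mu << nu.
  x3: nu = 0, mu = 0 -> consistent with mu << nu.
  x4: nu = 4 > 0 -> no constraint.
  x5: nu = 1 > 0 -> no constraint.
  x6: nu = 1/2 > 0 -> no constraint.
No atom violates the condition. Therefore mu << nu.

yes


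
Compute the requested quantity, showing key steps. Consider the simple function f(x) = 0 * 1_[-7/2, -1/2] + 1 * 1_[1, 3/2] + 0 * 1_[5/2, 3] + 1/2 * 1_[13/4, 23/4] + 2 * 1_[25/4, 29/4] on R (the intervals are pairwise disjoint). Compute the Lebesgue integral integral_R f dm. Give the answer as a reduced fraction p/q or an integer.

For a simple function f = sum_i c_i * 1_{A_i} with disjoint A_i,
  integral f dm = sum_i c_i * m(A_i).
Lengths of the A_i:
  m(A_1) = -1/2 - (-7/2) = 3.
  m(A_2) = 3/2 - 1 = 1/2.
  m(A_3) = 3 - 5/2 = 1/2.
  m(A_4) = 23/4 - 13/4 = 5/2.
  m(A_5) = 29/4 - 25/4 = 1.
Contributions c_i * m(A_i):
  (0) * (3) = 0.
  (1) * (1/2) = 1/2.
  (0) * (1/2) = 0.
  (1/2) * (5/2) = 5/4.
  (2) * (1) = 2.
Total: 0 + 1/2 + 0 + 5/4 + 2 = 15/4.

15/4


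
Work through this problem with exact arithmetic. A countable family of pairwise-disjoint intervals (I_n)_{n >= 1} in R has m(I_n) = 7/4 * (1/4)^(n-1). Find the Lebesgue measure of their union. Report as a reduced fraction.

By countable additivity of the Lebesgue measure on pairwise disjoint measurable sets,
  m(union_{n >= 1} I_n) = sum_{n >= 1} m(I_n) = sum_{n >= 1} a * r^(n-1),
  with a = 7/4 and r = 1/4.
Since 0 < r = 1/4 < 1, the geometric series converges:
  sum_{n >= 1} a * r^(n-1) = a / (1 - r).
  = 7/4 / (1 - 1/4)
  = 7/4 / (3/4)
  = 7/3.

7/3


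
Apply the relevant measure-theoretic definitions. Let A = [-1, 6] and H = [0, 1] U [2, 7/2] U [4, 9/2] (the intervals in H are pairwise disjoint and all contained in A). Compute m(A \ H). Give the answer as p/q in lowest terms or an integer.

The ambient interval has length m(A) = 6 - (-1) = 7.
Since the holes are disjoint and sit inside A, by finite additivity
  m(H) = sum_i (b_i - a_i), and m(A \ H) = m(A) - m(H).
Computing the hole measures:
  m(H_1) = 1 - 0 = 1.
  m(H_2) = 7/2 - 2 = 3/2.
  m(H_3) = 9/2 - 4 = 1/2.
Summed: m(H) = 1 + 3/2 + 1/2 = 3.
So m(A \ H) = 7 - 3 = 4.

4


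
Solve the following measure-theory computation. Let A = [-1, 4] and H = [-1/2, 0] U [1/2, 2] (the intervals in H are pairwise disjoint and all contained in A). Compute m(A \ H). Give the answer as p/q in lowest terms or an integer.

The ambient interval has length m(A) = 4 - (-1) = 5.
Since the holes are disjoint and sit inside A, by finite additivity
  m(H) = sum_i (b_i - a_i), and m(A \ H) = m(A) - m(H).
Computing the hole measures:
  m(H_1) = 0 - (-1/2) = 1/2.
  m(H_2) = 2 - 1/2 = 3/2.
Summed: m(H) = 1/2 + 3/2 = 2.
So m(A \ H) = 5 - 2 = 3.

3


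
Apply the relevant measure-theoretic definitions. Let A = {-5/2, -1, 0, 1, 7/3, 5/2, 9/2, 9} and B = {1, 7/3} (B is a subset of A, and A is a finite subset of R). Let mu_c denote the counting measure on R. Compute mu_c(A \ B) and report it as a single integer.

Counting measure assigns mu_c(E) = |E| (number of elements) when E is finite. For B subset A, A \ B is the set of elements of A not in B, so |A \ B| = |A| - |B|.
|A| = 8, |B| = 2, so mu_c(A \ B) = 8 - 2 = 6.

6


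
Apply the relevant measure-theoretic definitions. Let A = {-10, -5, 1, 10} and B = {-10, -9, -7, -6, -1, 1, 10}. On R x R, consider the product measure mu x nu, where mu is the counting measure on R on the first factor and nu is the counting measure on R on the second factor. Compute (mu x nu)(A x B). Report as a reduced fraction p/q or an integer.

For a measurable rectangle A x B, the product measure satisfies
  (mu x nu)(A x B) = mu(A) * nu(B).
  mu(A) = 4.
  nu(B) = 7.
  (mu x nu)(A x B) = 4 * 7 = 28.

28


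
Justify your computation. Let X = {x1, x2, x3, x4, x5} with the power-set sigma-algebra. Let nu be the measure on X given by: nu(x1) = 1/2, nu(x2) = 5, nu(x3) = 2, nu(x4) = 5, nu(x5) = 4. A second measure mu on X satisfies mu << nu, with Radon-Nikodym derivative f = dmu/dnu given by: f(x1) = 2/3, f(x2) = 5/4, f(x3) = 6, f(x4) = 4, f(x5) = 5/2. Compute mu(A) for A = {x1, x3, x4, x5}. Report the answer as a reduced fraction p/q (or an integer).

By the defining property of the Radon-Nikodym derivative, for every measurable set A,
  mu(A) = integral_A f dnu.
Since nu is a discrete measure concentrated on the atoms of X, the integral over A reduces to the sum
  mu(A) = sum_{x in A} f(x) * nu({x}).
Computing each term:
  x1: f(x1) * nu(x1) = 2/3 * 1/2 = 1/3.
  x3: f(x3) * nu(x3) = 6 * 2 = 12.
  x4: f(x4) * nu(x4) = 4 * 5 = 20.
  x5: f(x5) * nu(x5) = 5/2 * 4 = 10.
Summing: mu(A) = 1/3 + 12 + 20 + 10 = 127/3.

127/3


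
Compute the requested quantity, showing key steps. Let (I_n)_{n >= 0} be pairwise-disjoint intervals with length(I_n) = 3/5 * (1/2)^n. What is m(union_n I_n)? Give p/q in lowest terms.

By countable additivity of the Lebesgue measure on pairwise disjoint measurable sets,
  m(union_{n >= 0} I_n) = sum_{n >= 0} m(I_n) = sum_{n >= 0} a * r^n,
  with a = 3/5 and r = 1/2.
Since 0 < r = 1/2 < 1, the geometric series converges:
  sum_{n >= 0} a * r^n = a / (1 - r).
  = 3/5 / (1 - 1/2)
  = 3/5 / (1/2)
  = 6/5.

6/5


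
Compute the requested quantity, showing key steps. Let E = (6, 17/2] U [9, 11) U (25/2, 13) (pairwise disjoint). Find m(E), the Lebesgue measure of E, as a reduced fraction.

For pairwise disjoint intervals, m(union_i I_i) = sum_i m(I_i),
and m is invariant under swapping open/closed endpoints (single points have measure 0).
So m(E) = sum_i (b_i - a_i).
  I_1 has length 17/2 - 6 = 5/2.
  I_2 has length 11 - 9 = 2.
  I_3 has length 13 - 25/2 = 1/2.
Summing:
  m(E) = 5/2 + 2 + 1/2 = 5.

5


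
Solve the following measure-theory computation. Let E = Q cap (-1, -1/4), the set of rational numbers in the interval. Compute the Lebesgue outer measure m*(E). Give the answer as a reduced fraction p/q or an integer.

E = Q cap (-1, -1/4) is a subset of Q, which is countable. Enumerate Q = {q_1, q_2, ...}; for any eps > 0, cover q_k by the open interval (q_k - eps/2^(k+1), q_k + eps/2^(k+1)), of length eps/2^k. The total cover length is sum_{k>=1} eps/2^k = eps. Hence m*(E) <= m*(Q) <= eps for every eps > 0, and since outer measure is non-negative, m*(E) = 0.

0


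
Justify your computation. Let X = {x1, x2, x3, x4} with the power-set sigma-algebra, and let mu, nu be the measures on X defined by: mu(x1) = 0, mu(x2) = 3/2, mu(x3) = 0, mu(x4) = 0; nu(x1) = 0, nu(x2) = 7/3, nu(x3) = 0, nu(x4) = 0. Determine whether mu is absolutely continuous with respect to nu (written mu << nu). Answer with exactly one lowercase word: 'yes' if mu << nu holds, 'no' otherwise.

mu << nu means: every nu-null measurable set is also mu-null; equivalently, for every atom x, if nu({x}) = 0 then mu({x}) = 0.
Checking each atom:
  x1: nu = 0, mu = 0 -> consistent with mu << nu.
  x2: nu = 7/3 > 0 -> no constraint.
  x3: nu = 0, mu = 0 -> consistent with mu << nu.
  x4: nu = 0, mu = 0 -> consistent with mu << nu.
No atom violates the condition. Therefore mu << nu.

yes


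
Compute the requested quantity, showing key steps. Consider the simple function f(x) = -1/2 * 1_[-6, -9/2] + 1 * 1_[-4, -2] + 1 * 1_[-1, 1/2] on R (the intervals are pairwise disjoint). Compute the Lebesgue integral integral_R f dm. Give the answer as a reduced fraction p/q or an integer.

For a simple function f = sum_i c_i * 1_{A_i} with disjoint A_i,
  integral f dm = sum_i c_i * m(A_i).
Lengths of the A_i:
  m(A_1) = -9/2 - (-6) = 3/2.
  m(A_2) = -2 - (-4) = 2.
  m(A_3) = 1/2 - (-1) = 3/2.
Contributions c_i * m(A_i):
  (-1/2) * (3/2) = -3/4.
  (1) * (2) = 2.
  (1) * (3/2) = 3/2.
Total: -3/4 + 2 + 3/2 = 11/4.

11/4


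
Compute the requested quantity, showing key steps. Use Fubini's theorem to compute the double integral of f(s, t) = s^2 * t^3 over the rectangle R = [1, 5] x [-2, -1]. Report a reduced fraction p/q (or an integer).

f(s, t) is a tensor product of a function of s and a function of t, and both factors are bounded continuous (hence Lebesgue integrable) on the rectangle, so Fubini's theorem applies:
  integral_R f d(m x m) = (integral_a1^b1 s^2 ds) * (integral_a2^b2 t^3 dt).
Inner integral in s: integral_{1}^{5} s^2 ds = (5^3 - 1^3)/3
  = 124/3.
Inner integral in t: integral_{-2}^{-1} t^3 dt = ((-1)^4 - (-2)^4)/4
  = -15/4.
Product: (124/3) * (-15/4) = -155.

-155


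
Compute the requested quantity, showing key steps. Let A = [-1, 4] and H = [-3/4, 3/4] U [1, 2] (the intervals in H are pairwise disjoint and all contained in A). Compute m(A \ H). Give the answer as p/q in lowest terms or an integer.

The ambient interval has length m(A) = 4 - (-1) = 5.
Since the holes are disjoint and sit inside A, by finite additivity
  m(H) = sum_i (b_i - a_i), and m(A \ H) = m(A) - m(H).
Computing the hole measures:
  m(H_1) = 3/4 - (-3/4) = 3/2.
  m(H_2) = 2 - 1 = 1.
Summed: m(H) = 3/2 + 1 = 5/2.
So m(A \ H) = 5 - 5/2 = 5/2.

5/2


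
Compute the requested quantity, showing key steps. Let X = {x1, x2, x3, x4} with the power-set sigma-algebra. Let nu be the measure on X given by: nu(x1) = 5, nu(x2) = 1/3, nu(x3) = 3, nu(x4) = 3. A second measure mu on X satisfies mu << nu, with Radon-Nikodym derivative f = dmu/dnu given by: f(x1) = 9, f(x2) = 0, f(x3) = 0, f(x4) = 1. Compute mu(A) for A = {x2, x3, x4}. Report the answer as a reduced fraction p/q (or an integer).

By the defining property of the Radon-Nikodym derivative, for every measurable set A,
  mu(A) = integral_A f dnu.
Since nu is a discrete measure concentrated on the atoms of X, the integral over A reduces to the sum
  mu(A) = sum_{x in A} f(x) * nu({x}).
Computing each term:
  x2: f(x2) * nu(x2) = 0 * 1/3 = 0.
  x3: f(x3) * nu(x3) = 0 * 3 = 0.
  x4: f(x4) * nu(x4) = 1 * 3 = 3.
Summing: mu(A) = 0 + 0 + 3 = 3.

3


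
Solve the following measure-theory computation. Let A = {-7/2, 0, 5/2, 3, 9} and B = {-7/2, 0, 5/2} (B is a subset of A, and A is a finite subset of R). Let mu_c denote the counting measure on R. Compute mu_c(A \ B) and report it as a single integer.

Counting measure assigns mu_c(E) = |E| (number of elements) when E is finite. For B subset A, A \ B is the set of elements of A not in B, so |A \ B| = |A| - |B|.
|A| = 5, |B| = 3, so mu_c(A \ B) = 5 - 3 = 2.

2


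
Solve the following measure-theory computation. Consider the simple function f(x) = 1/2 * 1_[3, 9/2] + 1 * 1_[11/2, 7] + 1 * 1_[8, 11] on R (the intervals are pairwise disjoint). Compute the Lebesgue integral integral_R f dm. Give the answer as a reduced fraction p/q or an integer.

For a simple function f = sum_i c_i * 1_{A_i} with disjoint A_i,
  integral f dm = sum_i c_i * m(A_i).
Lengths of the A_i:
  m(A_1) = 9/2 - 3 = 3/2.
  m(A_2) = 7 - 11/2 = 3/2.
  m(A_3) = 11 - 8 = 3.
Contributions c_i * m(A_i):
  (1/2) * (3/2) = 3/4.
  (1) * (3/2) = 3/2.
  (1) * (3) = 3.
Total: 3/4 + 3/2 + 3 = 21/4.

21/4


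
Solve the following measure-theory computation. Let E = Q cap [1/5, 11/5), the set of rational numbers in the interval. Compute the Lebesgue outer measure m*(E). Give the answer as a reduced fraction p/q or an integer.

Q cap [1/5, 11/5) is countable; list its elements as q_1, q_2, ... . Fix eps > 0 and cover the k-th point by an interval of length eps * 2^(-k). The cover has total length eps * sum_{k>=1} 2^(-k) = eps, so by definition of outer measure m*(Q cap [1/5, 11/5)) <= eps. Since eps was arbitrary and m* >= 0, the outer measure is 0.

0


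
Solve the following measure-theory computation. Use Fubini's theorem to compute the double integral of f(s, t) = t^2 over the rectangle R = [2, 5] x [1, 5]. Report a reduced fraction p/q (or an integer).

f(s, t) is a tensor product of a function of s and a function of t, and both factors are bounded continuous (hence Lebesgue integrable) on the rectangle, so Fubini's theorem applies:
  integral_R f d(m x m) = (integral_a1^b1 1 ds) * (integral_a2^b2 t^2 dt).
Inner integral in s: integral_{2}^{5} 1 ds = (5^1 - 2^1)/1
  = 3.
Inner integral in t: integral_{1}^{5} t^2 dt = (5^3 - 1^3)/3
  = 124/3.
Product: (3) * (124/3) = 124.

124


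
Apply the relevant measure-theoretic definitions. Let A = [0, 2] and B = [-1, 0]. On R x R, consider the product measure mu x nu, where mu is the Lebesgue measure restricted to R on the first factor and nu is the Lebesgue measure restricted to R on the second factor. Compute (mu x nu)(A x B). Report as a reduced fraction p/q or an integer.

For a measurable rectangle A x B, the product measure satisfies
  (mu x nu)(A x B) = mu(A) * nu(B).
  mu(A) = 2.
  nu(B) = 1.
  (mu x nu)(A x B) = 2 * 1 = 2.

2


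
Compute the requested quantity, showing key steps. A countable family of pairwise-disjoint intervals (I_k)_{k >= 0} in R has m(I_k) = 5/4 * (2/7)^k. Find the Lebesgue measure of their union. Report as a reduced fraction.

By countable additivity of the Lebesgue measure on pairwise disjoint measurable sets,
  m(union_{k >= 0} I_k) = sum_{k >= 0} m(I_k) = sum_{k >= 0} a * r^k,
  with a = 5/4 and r = 2/7.
Since 0 < r = 2/7 < 1, the geometric series converges:
  sum_{k >= 0} a * r^k = a / (1 - r).
  = 5/4 / (1 - 2/7)
  = 5/4 / (5/7)
  = 7/4.

7/4


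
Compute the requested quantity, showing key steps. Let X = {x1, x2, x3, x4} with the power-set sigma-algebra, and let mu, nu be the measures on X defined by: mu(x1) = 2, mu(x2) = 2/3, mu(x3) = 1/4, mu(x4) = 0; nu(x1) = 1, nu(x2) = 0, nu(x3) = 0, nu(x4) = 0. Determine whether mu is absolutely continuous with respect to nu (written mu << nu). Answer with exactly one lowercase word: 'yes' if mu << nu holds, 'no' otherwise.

mu << nu means: every nu-null measurable set is also mu-null; equivalently, for every atom x, if nu({x}) = 0 then mu({x}) = 0.
Checking each atom:
  x1: nu = 1 > 0 -> no constraint.
  x2: nu = 0, mu = 2/3 > 0 -> violates mu << nu.
  x3: nu = 0, mu = 1/4 > 0 -> violates mu << nu.
  x4: nu = 0, mu = 0 -> consistent with mu << nu.
The atom(s) x2, x3 violate the condition (nu = 0 but mu > 0). Therefore mu is NOT absolutely continuous w.r.t. nu.

no


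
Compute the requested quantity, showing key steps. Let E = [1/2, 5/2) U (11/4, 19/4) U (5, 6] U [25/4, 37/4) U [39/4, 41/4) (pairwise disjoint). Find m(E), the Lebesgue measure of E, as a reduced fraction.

For pairwise disjoint intervals, m(union_i I_i) = sum_i m(I_i),
and m is invariant under swapping open/closed endpoints (single points have measure 0).
So m(E) = sum_i (b_i - a_i).
  I_1 has length 5/2 - 1/2 = 2.
  I_2 has length 19/4 - 11/4 = 2.
  I_3 has length 6 - 5 = 1.
  I_4 has length 37/4 - 25/4 = 3.
  I_5 has length 41/4 - 39/4 = 1/2.
Summing:
  m(E) = 2 + 2 + 1 + 3 + 1/2 = 17/2.

17/2


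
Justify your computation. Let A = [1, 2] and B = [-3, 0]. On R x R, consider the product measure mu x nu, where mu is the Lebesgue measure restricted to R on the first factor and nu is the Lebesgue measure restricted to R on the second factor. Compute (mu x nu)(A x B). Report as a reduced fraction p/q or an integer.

For a measurable rectangle A x B, the product measure satisfies
  (mu x nu)(A x B) = mu(A) * nu(B).
  mu(A) = 1.
  nu(B) = 3.
  (mu x nu)(A x B) = 1 * 3 = 3.

3


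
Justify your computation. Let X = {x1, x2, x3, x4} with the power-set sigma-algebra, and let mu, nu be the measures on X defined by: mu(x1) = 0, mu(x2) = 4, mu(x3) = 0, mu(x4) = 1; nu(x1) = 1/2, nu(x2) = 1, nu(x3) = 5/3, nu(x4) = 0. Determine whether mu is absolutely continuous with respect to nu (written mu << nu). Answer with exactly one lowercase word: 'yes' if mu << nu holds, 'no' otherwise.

mu << nu means: every nu-null measurable set is also mu-null; equivalently, for every atom x, if nu({x}) = 0 then mu({x}) = 0.
Checking each atom:
  x1: nu = 1/2 > 0 -> no constraint.
  x2: nu = 1 > 0 -> no constraint.
  x3: nu = 5/3 > 0 -> no constraint.
  x4: nu = 0, mu = 1 > 0 -> violates mu << nu.
The atom(s) x4 violate the condition (nu = 0 but mu > 0). Therefore mu is NOT absolutely continuous w.r.t. nu.

no


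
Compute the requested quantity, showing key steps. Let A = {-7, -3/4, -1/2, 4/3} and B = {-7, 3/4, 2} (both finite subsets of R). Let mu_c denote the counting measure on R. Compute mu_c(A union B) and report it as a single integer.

Counting measure on a finite set equals cardinality. By inclusion-exclusion, |A union B| = |A| + |B| - |A cap B|.
|A| = 4, |B| = 3, |A cap B| = 1.
So mu_c(A union B) = 4 + 3 - 1 = 6.

6


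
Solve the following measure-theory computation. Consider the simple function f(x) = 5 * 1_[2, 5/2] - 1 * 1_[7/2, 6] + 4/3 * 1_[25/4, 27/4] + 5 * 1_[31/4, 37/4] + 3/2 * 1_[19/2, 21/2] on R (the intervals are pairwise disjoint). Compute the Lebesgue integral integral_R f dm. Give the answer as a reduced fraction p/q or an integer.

For a simple function f = sum_i c_i * 1_{A_i} with disjoint A_i,
  integral f dm = sum_i c_i * m(A_i).
Lengths of the A_i:
  m(A_1) = 5/2 - 2 = 1/2.
  m(A_2) = 6 - 7/2 = 5/2.
  m(A_3) = 27/4 - 25/4 = 1/2.
  m(A_4) = 37/4 - 31/4 = 3/2.
  m(A_5) = 21/2 - 19/2 = 1.
Contributions c_i * m(A_i):
  (5) * (1/2) = 5/2.
  (-1) * (5/2) = -5/2.
  (4/3) * (1/2) = 2/3.
  (5) * (3/2) = 15/2.
  (3/2) * (1) = 3/2.
Total: 5/2 - 5/2 + 2/3 + 15/2 + 3/2 = 29/3.

29/3


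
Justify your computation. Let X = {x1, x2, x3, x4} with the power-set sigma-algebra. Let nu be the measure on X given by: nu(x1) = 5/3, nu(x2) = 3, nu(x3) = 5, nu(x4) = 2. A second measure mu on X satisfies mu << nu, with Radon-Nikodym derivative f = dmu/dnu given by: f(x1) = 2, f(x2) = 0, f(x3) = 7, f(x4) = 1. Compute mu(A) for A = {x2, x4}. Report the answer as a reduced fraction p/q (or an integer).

By the defining property of the Radon-Nikodym derivative, for every measurable set A,
  mu(A) = integral_A f dnu.
Since nu is a discrete measure concentrated on the atoms of X, the integral over A reduces to the sum
  mu(A) = sum_{x in A} f(x) * nu({x}).
Computing each term:
  x2: f(x2) * nu(x2) = 0 * 3 = 0.
  x4: f(x4) * nu(x4) = 1 * 2 = 2.
Summing: mu(A) = 0 + 2 = 2.

2


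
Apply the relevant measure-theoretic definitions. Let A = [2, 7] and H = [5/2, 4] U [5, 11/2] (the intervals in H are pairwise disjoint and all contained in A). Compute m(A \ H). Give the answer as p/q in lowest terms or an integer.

The ambient interval has length m(A) = 7 - 2 = 5.
Since the holes are disjoint and sit inside A, by finite additivity
  m(H) = sum_i (b_i - a_i), and m(A \ H) = m(A) - m(H).
Computing the hole measures:
  m(H_1) = 4 - 5/2 = 3/2.
  m(H_2) = 11/2 - 5 = 1/2.
Summed: m(H) = 3/2 + 1/2 = 2.
So m(A \ H) = 5 - 2 = 3.

3


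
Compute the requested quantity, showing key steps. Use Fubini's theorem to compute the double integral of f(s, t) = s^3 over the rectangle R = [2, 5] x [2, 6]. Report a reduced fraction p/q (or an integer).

f(s, t) is a tensor product of a function of s and a function of t, and both factors are bounded continuous (hence Lebesgue integrable) on the rectangle, so Fubini's theorem applies:
  integral_R f d(m x m) = (integral_a1^b1 s^3 ds) * (integral_a2^b2 1 dt).
Inner integral in s: integral_{2}^{5} s^3 ds = (5^4 - 2^4)/4
  = 609/4.
Inner integral in t: integral_{2}^{6} 1 dt = (6^1 - 2^1)/1
  = 4.
Product: (609/4) * (4) = 609.

609


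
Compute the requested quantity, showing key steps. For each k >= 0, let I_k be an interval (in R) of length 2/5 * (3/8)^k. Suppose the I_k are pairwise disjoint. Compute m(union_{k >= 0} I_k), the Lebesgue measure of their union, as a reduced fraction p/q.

By countable additivity of the Lebesgue measure on pairwise disjoint measurable sets,
  m(union_{k >= 0} I_k) = sum_{k >= 0} m(I_k) = sum_{k >= 0} a * r^k,
  with a = 2/5 and r = 3/8.
Since 0 < r = 3/8 < 1, the geometric series converges:
  sum_{k >= 0} a * r^k = a / (1 - r).
  = 2/5 / (1 - 3/8)
  = 2/5 / (5/8)
  = 16/25.

16/25


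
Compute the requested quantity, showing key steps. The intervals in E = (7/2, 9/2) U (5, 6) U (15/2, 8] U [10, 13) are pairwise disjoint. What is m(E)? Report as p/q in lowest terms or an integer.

For pairwise disjoint intervals, m(union_i I_i) = sum_i m(I_i),
and m is invariant under swapping open/closed endpoints (single points have measure 0).
So m(E) = sum_i (b_i - a_i).
  I_1 has length 9/2 - 7/2 = 1.
  I_2 has length 6 - 5 = 1.
  I_3 has length 8 - 15/2 = 1/2.
  I_4 has length 13 - 10 = 3.
Summing:
  m(E) = 1 + 1 + 1/2 + 3 = 11/2.

11/2


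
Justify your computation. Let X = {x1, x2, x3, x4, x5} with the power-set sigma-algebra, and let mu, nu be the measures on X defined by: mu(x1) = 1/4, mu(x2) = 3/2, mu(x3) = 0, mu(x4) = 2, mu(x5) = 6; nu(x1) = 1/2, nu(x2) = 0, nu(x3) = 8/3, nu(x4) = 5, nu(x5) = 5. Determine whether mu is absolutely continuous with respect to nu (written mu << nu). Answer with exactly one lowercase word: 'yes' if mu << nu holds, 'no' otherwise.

mu << nu means: every nu-null measurable set is also mu-null; equivalently, for every atom x, if nu({x}) = 0 then mu({x}) = 0.
Checking each atom:
  x1: nu = 1/2 > 0 -> no constraint.
  x2: nu = 0, mu = 3/2 > 0 -> violates mu << nu.
  x3: nu = 8/3 > 0 -> no constraint.
  x4: nu = 5 > 0 -> no constraint.
  x5: nu = 5 > 0 -> no constraint.
The atom(s) x2 violate the condition (nu = 0 but mu > 0). Therefore mu is NOT absolutely continuous w.r.t. nu.

no


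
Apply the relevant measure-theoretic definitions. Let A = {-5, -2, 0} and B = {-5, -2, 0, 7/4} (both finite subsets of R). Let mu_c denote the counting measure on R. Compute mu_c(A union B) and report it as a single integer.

Counting measure on a finite set equals cardinality. By inclusion-exclusion, |A union B| = |A| + |B| - |A cap B|.
|A| = 3, |B| = 4, |A cap B| = 3.
So mu_c(A union B) = 3 + 4 - 3 = 4.

4


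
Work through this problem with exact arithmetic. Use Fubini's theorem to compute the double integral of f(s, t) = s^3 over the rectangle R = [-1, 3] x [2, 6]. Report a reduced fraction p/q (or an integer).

f(s, t) is a tensor product of a function of s and a function of t, and both factors are bounded continuous (hence Lebesgue integrable) on the rectangle, so Fubini's theorem applies:
  integral_R f d(m x m) = (integral_a1^b1 s^3 ds) * (integral_a2^b2 1 dt).
Inner integral in s: integral_{-1}^{3} s^3 ds = (3^4 - (-1)^4)/4
  = 20.
Inner integral in t: integral_{2}^{6} 1 dt = (6^1 - 2^1)/1
  = 4.
Product: (20) * (4) = 80.

80


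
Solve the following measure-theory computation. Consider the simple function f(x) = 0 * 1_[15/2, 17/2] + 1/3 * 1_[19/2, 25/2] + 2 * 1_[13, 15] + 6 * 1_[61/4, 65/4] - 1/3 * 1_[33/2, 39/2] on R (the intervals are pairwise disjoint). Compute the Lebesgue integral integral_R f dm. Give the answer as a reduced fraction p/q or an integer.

For a simple function f = sum_i c_i * 1_{A_i} with disjoint A_i,
  integral f dm = sum_i c_i * m(A_i).
Lengths of the A_i:
  m(A_1) = 17/2 - 15/2 = 1.
  m(A_2) = 25/2 - 19/2 = 3.
  m(A_3) = 15 - 13 = 2.
  m(A_4) = 65/4 - 61/4 = 1.
  m(A_5) = 39/2 - 33/2 = 3.
Contributions c_i * m(A_i):
  (0) * (1) = 0.
  (1/3) * (3) = 1.
  (2) * (2) = 4.
  (6) * (1) = 6.
  (-1/3) * (3) = -1.
Total: 0 + 1 + 4 + 6 - 1 = 10.

10


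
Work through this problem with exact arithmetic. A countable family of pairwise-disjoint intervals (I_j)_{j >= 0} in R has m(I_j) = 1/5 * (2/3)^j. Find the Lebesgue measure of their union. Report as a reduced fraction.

By countable additivity of the Lebesgue measure on pairwise disjoint measurable sets,
  m(union_{j >= 0} I_j) = sum_{j >= 0} m(I_j) = sum_{j >= 0} a * r^j,
  with a = 1/5 and r = 2/3.
Since 0 < r = 2/3 < 1, the geometric series converges:
  sum_{j >= 0} a * r^j = a / (1 - r).
  = 1/5 / (1 - 2/3)
  = 1/5 / (1/3)
  = 3/5.

3/5


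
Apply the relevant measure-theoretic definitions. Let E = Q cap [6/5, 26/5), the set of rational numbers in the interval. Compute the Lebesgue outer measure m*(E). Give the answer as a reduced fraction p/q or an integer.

The set Q cap [6/5, 26/5) is countable (a subset of the countable set Q). Lebesgue outer measure of any countable set is 0: each singleton {q} has m*({q}) = 0, and by countable subadditivity m*(union_k {q_k}) <= sum_k m*({q_k}) = sum_k 0 = 0. The reverse inequality m*(E) >= 0 is automatic. So m*(Q cap [6/5, 26/5)) = 0.

0


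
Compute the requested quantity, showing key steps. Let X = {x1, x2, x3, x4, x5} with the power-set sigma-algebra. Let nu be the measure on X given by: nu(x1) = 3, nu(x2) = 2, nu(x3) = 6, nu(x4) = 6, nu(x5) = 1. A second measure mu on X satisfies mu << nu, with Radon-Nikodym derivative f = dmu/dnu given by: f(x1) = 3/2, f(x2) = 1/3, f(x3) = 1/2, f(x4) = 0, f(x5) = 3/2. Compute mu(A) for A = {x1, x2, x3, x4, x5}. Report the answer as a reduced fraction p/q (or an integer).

By the defining property of the Radon-Nikodym derivative, for every measurable set A,
  mu(A) = integral_A f dnu.
Since nu is a discrete measure concentrated on the atoms of X, the integral over A reduces to the sum
  mu(A) = sum_{x in A} f(x) * nu({x}).
Computing each term:
  x1: f(x1) * nu(x1) = 3/2 * 3 = 9/2.
  x2: f(x2) * nu(x2) = 1/3 * 2 = 2/3.
  x3: f(x3) * nu(x3) = 1/2 * 6 = 3.
  x4: f(x4) * nu(x4) = 0 * 6 = 0.
  x5: f(x5) * nu(x5) = 3/2 * 1 = 3/2.
Summing: mu(A) = 9/2 + 2/3 + 3 + 0 + 3/2 = 29/3.

29/3


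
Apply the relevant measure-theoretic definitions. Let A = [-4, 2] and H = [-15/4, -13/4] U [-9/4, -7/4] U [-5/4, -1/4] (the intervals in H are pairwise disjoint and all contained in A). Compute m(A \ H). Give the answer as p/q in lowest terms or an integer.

The ambient interval has length m(A) = 2 - (-4) = 6.
Since the holes are disjoint and sit inside A, by finite additivity
  m(H) = sum_i (b_i - a_i), and m(A \ H) = m(A) - m(H).
Computing the hole measures:
  m(H_1) = -13/4 - (-15/4) = 1/2.
  m(H_2) = -7/4 - (-9/4) = 1/2.
  m(H_3) = -1/4 - (-5/4) = 1.
Summed: m(H) = 1/2 + 1/2 + 1 = 2.
So m(A \ H) = 6 - 2 = 4.

4


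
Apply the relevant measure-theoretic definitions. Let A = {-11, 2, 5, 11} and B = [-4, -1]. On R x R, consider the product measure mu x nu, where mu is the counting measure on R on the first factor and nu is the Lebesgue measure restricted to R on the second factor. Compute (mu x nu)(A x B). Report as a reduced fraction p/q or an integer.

For a measurable rectangle A x B, the product measure satisfies
  (mu x nu)(A x B) = mu(A) * nu(B).
  mu(A) = 4.
  nu(B) = 3.
  (mu x nu)(A x B) = 4 * 3 = 12.

12
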